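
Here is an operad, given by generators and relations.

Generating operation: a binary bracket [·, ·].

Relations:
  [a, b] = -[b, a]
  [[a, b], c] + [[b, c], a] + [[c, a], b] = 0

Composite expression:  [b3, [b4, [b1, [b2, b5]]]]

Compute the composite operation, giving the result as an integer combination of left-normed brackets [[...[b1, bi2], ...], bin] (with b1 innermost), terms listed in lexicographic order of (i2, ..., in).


[[[[b1, b2], b5], b4], b3] - [[[[b1, b5], b2], b4], b3]

Skip Jacobi rewriting: expand, keep b1-initial words, read off terms.
Composite bracket: [b3, [b4, [b1, [b2, b5]]]]
Expanding via [a, b] = ab - ba: 16 signed words (2^4 = 16).
Only words starting with b1 matter:
  the word b1b2b5b4b3 carries sign +1 and contributes +[[[[b1, b2], b5], b4], b3]
  the word b1b5b2b4b3 carries sign -1 and contributes -[[[[b1, b5], b2], b4], b3]


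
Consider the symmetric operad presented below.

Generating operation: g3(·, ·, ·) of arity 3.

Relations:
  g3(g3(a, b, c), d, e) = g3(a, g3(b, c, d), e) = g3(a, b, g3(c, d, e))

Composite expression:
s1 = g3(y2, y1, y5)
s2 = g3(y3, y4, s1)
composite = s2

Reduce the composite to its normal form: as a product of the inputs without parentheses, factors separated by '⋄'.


y3 ⋄ y4 ⋄ y2 ⋄ y1 ⋄ y5

Under associativity of g3, the answer is the y's in reading order.
g3(y2, y1, y5) flattens to y2 ⋄ y1 ⋄ y5
g3(y3, y4, g3(y2, y1, y5)) flattens to y3 ⋄ y4 ⋄ y2 ⋄ y1 ⋄ y5


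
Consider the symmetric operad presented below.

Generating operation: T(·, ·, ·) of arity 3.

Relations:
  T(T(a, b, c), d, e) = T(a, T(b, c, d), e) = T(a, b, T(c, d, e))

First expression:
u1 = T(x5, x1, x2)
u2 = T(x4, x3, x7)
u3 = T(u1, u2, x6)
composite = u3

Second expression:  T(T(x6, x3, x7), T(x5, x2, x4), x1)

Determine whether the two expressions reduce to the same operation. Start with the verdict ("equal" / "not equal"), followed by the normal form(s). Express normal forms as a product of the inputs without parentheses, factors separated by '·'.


not equal: they reduce to x5 · x1 · x2 · x4 · x3 · x7 · x6 and x6 · x3 · x7 · x5 · x2 · x4 · x1

In normal form, the first expression is x5 · x1 · x2 · x4 · x3 · x7 · x6
In normal form, the second expression is x6 · x3 · x7 · x5 · x2 · x4 · x1
The forms do not match — not equal.


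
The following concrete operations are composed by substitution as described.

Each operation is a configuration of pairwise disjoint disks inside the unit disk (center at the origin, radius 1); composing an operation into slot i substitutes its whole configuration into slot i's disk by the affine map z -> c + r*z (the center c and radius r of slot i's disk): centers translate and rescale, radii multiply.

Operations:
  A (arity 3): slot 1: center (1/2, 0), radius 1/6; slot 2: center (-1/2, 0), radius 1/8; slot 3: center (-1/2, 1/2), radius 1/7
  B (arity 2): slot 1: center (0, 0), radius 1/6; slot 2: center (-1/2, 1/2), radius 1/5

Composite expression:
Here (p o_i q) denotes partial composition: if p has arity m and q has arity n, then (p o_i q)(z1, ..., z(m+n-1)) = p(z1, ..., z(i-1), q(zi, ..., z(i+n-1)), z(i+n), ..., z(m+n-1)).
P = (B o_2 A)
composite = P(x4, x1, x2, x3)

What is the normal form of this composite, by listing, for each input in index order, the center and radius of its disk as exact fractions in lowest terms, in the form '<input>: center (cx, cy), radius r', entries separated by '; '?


x1: center (-2/5, 1/2), radius 1/30; x2: center (-3/5, 1/2), radius 1/40; x3: center (-3/5, 3/5), radius 1/35; x4: center (0, 0), radius 1/6

Follow each x-input down from B: c' goes to c + r*c', radius to r*r'.
input x4: composing its 1 substitution step yields center (0, 0), radius 1/6
input x1: composing its 2 substitution steps yields center (-2/5, 1/2), radius 1/30
input x2: composing its 2 substitution steps yields center (-3/5, 1/2), radius 1/40
input x3: composing its 2 substitution steps yields center (-3/5, 3/5), radius 1/35


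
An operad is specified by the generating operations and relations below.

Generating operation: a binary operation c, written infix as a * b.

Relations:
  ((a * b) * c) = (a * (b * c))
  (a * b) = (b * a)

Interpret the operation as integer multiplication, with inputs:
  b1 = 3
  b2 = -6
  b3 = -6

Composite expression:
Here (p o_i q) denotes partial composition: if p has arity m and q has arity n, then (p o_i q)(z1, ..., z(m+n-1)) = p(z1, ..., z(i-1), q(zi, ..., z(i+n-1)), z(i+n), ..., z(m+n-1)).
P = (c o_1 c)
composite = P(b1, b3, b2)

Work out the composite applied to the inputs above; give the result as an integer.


108


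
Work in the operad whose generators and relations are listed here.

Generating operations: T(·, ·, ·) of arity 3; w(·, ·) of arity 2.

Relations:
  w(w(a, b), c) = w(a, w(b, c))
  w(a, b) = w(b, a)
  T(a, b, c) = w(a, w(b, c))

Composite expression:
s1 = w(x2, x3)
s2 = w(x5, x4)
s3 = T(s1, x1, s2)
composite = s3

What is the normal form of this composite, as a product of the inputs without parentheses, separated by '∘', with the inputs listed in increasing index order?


x1 ∘ x2 ∘ x3 ∘ x4 ∘ x5


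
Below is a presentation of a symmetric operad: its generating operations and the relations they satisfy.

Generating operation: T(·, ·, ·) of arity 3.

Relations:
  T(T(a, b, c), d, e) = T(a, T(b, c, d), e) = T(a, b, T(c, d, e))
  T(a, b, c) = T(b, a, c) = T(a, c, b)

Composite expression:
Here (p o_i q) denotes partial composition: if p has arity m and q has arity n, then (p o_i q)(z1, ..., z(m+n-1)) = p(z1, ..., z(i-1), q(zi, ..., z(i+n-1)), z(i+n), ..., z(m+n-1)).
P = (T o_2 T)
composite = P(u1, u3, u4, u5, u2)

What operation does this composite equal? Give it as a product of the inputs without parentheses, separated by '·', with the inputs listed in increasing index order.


u1 · u2 · u3 · u4 · u5

Both nesting and order wash out for T; what remains is which u's occur.
T(u3, u4, u5) reduces to u3 · u4 · u5
T(u1, T(u3, u4, u5), u2) reduces to u1 · u3 · u4 · u5 · u2
rearranged into index order: u1 · u2 · u3 · u4 · u5


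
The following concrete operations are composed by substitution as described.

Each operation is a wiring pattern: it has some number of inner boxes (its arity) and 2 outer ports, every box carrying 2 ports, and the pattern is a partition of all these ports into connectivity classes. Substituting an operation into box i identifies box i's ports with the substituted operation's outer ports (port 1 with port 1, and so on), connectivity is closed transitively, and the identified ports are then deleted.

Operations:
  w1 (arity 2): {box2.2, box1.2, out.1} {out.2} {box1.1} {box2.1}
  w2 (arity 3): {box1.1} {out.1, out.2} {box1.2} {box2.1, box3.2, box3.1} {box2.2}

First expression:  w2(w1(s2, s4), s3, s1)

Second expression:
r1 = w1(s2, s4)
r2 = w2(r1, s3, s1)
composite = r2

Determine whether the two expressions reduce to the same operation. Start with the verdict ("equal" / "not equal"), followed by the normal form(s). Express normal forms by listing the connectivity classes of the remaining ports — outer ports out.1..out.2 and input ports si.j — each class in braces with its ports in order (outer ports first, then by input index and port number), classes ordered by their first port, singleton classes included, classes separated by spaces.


In normal form, the first expression is {out.1, out.2} {s1.1, s1.2, s3.1} {s2.1} {s2.2, s4.2} {s3.2} {s4.1}
In normal form, the second expression is {out.1, out.2} {s1.1, s1.2, s3.1} {s2.1} {s2.2, s4.2} {s3.2} {s4.1}
One common form — equal.

equal; the common form is {out.1, out.2} {s1.1, s1.2, s3.1} {s2.1} {s2.2, s4.2} {s3.2} {s4.1}


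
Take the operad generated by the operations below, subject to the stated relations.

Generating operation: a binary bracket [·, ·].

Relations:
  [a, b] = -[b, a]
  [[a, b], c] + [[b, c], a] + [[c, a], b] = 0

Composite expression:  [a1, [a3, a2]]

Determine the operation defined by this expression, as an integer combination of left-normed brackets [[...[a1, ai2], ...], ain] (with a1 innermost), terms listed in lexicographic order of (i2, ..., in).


-[[a1, a2], a3] + [[a1, a3], a2]

A multilinear Lie element is pinned by a1-initial words (a1 innermost).
Composite bracket: [a1, [a3, a2]]
Applying ab - ba throughout gives 4 signed words (2^2 = 4).
The a1-initial words carry the normal form:
  from a1a2a3, sign -1: term -[[a1, a2], a3]
  from a1a3a2, sign +1: term +[[a1, a3], a2]


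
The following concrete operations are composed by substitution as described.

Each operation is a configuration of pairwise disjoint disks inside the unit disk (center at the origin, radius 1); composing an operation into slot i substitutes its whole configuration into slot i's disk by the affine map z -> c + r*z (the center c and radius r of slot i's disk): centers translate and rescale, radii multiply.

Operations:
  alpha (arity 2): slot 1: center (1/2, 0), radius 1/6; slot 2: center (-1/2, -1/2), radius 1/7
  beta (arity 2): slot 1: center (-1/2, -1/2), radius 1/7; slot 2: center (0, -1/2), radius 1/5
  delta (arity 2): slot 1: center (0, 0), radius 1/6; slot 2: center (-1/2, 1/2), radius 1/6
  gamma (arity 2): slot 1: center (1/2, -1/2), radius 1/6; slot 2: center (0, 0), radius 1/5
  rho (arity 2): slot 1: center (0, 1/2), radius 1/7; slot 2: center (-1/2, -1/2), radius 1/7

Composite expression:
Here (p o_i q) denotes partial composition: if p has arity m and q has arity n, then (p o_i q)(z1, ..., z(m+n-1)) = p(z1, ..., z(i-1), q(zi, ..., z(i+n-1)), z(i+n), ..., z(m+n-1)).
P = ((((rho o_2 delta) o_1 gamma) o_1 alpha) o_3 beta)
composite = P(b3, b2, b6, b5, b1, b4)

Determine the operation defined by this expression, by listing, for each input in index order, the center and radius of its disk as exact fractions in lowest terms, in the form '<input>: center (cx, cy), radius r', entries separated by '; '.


b1: center (-1/2, -1/2), radius 1/42; b2: center (5/84, 5/12), radius 1/294; b3: center (1/12, 3/7), radius 1/252; b4: center (-4/7, -3/7), radius 1/42; b5: center (0, 17/35), radius 1/175; b6: center (-1/70, 17/35), radius 1/245

Nesting under rho composes maps z -> c + r*z down each b-path.
input b3: composing its 3 substitution steps yields center (1/12, 3/7), radius 1/252
input b2: composing its 3 substitution steps yields center (5/84, 5/12), radius 1/294
input b6: composing its 3 substitution steps yields center (-1/70, 17/35), radius 1/245
input b5: composing its 3 substitution steps yields center (0, 17/35), radius 1/175
input b1: composing its 2 substitution steps yields center (-1/2, -1/2), radius 1/42
input b4: composing its 2 substitution steps yields center (-4/7, -3/7), radius 1/42


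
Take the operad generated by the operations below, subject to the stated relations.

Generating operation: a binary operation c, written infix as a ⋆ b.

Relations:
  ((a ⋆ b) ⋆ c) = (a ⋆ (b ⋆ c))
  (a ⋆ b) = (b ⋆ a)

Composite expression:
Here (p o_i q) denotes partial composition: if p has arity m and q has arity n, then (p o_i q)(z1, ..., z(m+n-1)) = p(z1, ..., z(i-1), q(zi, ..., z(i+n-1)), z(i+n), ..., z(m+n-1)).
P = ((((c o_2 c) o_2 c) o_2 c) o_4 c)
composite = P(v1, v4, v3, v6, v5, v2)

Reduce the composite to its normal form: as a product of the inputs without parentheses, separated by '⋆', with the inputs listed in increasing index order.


v1 ⋆ v2 ⋆ v3 ⋆ v4 ⋆ v5 ⋆ v6

Reordering under c is free, so list the v-inputs canonically.
(v4 ⋆ v3) collapses to v4 ⋆ v3
(v6 ⋆ v5) collapses to v6 ⋆ v5
((v4 ⋆ v3) ⋆ (v6 ⋆ v5)) collapses to v4 ⋆ v3 ⋆ v6 ⋆ v5
(((v4 ⋆ v3) ⋆ (v6 ⋆ v5)) ⋆ v2) collapses to v4 ⋆ v3 ⋆ v6 ⋆ v5 ⋆ v2
(v1 ⋆ (((v4 ⋆ v3) ⋆ (v6 ⋆ v5)) ⋆ v2)) collapses to v1 ⋆ v4 ⋆ v3 ⋆ v6 ⋆ v5 ⋆ v2
putting the inputs in ascending order: v1 ⋆ v2 ⋆ v3 ⋆ v4 ⋆ v5 ⋆ v6


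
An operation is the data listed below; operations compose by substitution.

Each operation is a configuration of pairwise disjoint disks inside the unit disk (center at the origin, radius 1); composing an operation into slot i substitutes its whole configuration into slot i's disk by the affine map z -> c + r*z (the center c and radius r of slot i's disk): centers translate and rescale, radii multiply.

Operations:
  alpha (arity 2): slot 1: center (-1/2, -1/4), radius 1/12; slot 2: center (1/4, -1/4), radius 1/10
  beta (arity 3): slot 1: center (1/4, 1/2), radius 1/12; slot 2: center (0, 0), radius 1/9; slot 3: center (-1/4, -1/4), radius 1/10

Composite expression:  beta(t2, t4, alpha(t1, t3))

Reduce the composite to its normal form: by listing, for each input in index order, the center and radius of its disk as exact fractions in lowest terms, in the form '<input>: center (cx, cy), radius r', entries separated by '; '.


t1: center (-3/10, -11/40), radius 1/120; t2: center (1/4, 1/2), radius 1/12; t3: center (-9/40, -11/40), radius 1/100; t4: center (0, 0), radius 1/9


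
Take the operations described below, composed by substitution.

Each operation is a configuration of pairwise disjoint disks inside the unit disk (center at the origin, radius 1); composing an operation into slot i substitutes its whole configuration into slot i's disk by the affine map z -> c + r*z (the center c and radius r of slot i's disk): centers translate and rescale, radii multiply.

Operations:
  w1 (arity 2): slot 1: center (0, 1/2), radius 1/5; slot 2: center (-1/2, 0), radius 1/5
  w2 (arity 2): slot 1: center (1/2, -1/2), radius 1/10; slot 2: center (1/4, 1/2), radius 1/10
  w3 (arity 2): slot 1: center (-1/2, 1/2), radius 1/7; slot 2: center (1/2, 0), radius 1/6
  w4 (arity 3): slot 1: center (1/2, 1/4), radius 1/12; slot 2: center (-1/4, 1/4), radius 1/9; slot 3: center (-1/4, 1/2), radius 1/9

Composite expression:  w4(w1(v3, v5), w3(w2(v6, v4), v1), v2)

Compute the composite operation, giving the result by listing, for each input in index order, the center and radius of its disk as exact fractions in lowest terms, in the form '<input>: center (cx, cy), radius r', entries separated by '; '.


Each v-disk chains the slot maps above it in w4; radii multiply.
v3: after 2 affine steps, its disk has center (1/2, 7/24), radius 1/60
v5: after 2 affine steps, its disk has center (11/24, 1/4), radius 1/60
v6: after 3 affine steps, its disk has center (-25/84, 25/84), radius 1/630
v4: after 3 affine steps, its disk has center (-19/63, 79/252), radius 1/630
v1: after 2 affine steps, its disk has center (-7/36, 1/4), radius 1/54
v2: after 1 affine step, its disk has center (-1/4, 1/2), radius 1/9

v1: center (-7/36, 1/4), radius 1/54; v2: center (-1/4, 1/2), radius 1/9; v3: center (1/2, 7/24), radius 1/60; v4: center (-19/63, 79/252), radius 1/630; v5: center (11/24, 1/4), radius 1/60; v6: center (-25/84, 25/84), radius 1/630


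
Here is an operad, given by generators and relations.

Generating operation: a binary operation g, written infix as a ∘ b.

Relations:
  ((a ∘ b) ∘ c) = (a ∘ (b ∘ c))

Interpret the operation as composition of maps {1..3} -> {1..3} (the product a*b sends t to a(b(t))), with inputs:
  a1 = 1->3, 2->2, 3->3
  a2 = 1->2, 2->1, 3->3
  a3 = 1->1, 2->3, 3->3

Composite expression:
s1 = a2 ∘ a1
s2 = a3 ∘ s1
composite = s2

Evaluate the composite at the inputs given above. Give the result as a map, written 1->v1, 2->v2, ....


1->3, 2->1, 3->3

(a2 ∘ a1) = 1->3, 2->1, 3->3
(a3 ∘ (a2 ∘ a1)) = 1->3, 2->1, 3->3


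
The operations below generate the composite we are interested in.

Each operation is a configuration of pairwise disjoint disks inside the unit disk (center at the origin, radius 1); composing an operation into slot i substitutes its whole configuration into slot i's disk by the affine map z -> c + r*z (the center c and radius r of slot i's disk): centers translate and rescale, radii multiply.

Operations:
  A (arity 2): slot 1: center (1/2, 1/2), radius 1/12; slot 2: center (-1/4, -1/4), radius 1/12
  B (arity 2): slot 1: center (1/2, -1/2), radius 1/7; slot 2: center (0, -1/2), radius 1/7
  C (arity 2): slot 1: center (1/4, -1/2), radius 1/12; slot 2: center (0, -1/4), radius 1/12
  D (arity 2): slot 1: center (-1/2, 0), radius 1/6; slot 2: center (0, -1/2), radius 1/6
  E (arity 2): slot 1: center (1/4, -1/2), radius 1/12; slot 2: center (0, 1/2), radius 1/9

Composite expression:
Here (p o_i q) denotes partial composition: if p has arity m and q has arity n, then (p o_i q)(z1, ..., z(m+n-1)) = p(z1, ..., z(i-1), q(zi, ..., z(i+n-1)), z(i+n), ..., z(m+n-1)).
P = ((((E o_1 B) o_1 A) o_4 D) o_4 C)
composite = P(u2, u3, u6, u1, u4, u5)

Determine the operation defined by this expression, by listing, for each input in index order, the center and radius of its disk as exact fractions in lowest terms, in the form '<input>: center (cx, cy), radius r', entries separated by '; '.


u1: center (-11/216, 53/108), radius 1/648; u2: center (25/84, -15/28), radius 1/1008; u3: center (97/336, -61/112), radius 1/1008; u4: center (-1/18, 107/216), radius 1/648; u5: center (0, 4/9), radius 1/54; u6: center (1/4, -13/24), radius 1/84

Below E, radii multiply path by path; the u-disk centers shift.
for u2, the 3-step affine chain lands on center (25/84, -15/28), radius 1/1008
for u3, the 3-step affine chain lands on center (97/336, -61/112), radius 1/1008
for u6, the 2-step affine chain lands on center (1/4, -13/24), radius 1/84
for u1, the 3-step affine chain lands on center (-11/216, 53/108), radius 1/648
for u4, the 3-step affine chain lands on center (-1/18, 107/216), radius 1/648
for u5, the 2-step affine chain lands on center (0, 4/9), radius 1/54


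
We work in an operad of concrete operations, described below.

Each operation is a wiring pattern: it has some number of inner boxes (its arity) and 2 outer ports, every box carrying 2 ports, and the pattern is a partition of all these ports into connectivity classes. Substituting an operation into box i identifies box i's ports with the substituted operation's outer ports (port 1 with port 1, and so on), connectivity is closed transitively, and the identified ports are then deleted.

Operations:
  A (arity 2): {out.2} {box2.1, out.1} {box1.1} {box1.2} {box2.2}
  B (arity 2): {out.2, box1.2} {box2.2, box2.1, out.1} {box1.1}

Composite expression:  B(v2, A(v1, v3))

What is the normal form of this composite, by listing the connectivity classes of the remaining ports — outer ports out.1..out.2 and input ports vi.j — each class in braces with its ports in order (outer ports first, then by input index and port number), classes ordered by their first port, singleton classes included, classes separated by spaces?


{out.1, v3.1} {out.2, v2.2} {v1.1} {v1.2} {v2.1} {v3.2}

Two ports join when wires chain via B-identified ports.
through A, on inputs (v1, v3): {out.1, v3.1} {out.2} {v1.1} {v1.2} {v3.2} (out.j = stage outer ports)
through B, on inputs (v2, v1, v3): {out.1, v3.1} {out.2, v2.2} {v1.1} {v1.2} {v2.1} {v3.2} (out.j = stage outer ports)


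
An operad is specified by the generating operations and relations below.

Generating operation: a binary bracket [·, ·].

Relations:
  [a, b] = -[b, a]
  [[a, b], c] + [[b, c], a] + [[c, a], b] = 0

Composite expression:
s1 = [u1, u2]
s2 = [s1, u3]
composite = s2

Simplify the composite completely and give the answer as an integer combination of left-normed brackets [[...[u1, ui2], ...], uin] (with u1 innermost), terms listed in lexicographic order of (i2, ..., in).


[[u1, u2], u3]

Left-normed coefficients sit on the u1-initial expansion words.
Composite bracket: [[u1, u2], u3]
Full expansion: 4 signed words from ab - ba (2^2 = 4).
Collect the words opening with u1:
  the word u1u2u3 carries sign +1 and contributes +[[u1, u2], u3]


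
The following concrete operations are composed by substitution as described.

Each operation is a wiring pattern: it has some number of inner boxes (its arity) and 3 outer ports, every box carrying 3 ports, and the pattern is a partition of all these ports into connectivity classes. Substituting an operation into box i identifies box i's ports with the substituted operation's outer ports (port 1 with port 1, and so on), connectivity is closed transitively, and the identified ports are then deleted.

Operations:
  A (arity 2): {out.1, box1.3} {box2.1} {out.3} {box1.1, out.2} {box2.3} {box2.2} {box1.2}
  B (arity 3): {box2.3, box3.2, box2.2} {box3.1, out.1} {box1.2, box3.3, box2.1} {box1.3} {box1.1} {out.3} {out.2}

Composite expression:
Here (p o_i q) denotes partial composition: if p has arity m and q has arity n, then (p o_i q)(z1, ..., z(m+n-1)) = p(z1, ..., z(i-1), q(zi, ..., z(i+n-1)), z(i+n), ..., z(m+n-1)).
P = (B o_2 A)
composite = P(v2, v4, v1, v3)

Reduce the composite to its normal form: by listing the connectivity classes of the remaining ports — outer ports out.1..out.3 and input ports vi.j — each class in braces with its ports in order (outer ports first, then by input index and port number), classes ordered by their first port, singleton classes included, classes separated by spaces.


{out.1, v3.1} {out.2} {out.3} {v1.1} {v1.2} {v1.3} {v2.1} {v2.2, v3.3, v4.3} {v2.3} {v3.2, v4.1} {v4.2}

After gluing at B, chains via deleted ports link the v-ports.
the subtree at A composes to {out.1, v4.3} {out.2, v4.1} {out.3} {v1.1} {v1.2} {v1.3} {v4.2} on (v4, v1); out.j = own outer ports
the subtree at B composes to {out.1, v3.1} {out.2} {out.3} {v1.1} {v1.2} {v1.3} {v2.1} {v2.2, v3.3, v4.3} {v2.3} {v3.2, v4.1} {v4.2} on (v2, v4, v1, v3); out.j = own outer ports


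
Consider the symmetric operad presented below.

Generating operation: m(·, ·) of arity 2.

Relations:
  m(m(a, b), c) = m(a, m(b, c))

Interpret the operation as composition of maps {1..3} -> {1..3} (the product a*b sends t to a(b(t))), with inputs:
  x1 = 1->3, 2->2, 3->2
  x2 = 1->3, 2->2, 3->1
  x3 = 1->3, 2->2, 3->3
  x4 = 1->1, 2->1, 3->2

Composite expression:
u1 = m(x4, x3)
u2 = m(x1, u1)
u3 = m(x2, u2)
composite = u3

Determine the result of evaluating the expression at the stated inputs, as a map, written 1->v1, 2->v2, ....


m(x4, x3) = 1->2, 2->1, 3->2
m(x1, m(x4, x3)) = 1->2, 2->3, 3->2
m(x2, m(x1, m(x4, x3))) = 1->2, 2->1, 3->2

1->2, 2->1, 3->2


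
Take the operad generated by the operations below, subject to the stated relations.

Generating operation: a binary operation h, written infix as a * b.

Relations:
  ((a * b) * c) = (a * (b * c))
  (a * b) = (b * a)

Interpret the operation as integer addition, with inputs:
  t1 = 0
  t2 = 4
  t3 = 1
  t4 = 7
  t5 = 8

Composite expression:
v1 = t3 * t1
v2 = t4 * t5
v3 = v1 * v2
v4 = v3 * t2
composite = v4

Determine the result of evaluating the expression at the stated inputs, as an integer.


(t3 * t1) = 1
(t4 * t5) = 15
((t3 * t1) * (t4 * t5)) = 16
(((t3 * t1) * (t4 * t5)) * t2) = 20

20


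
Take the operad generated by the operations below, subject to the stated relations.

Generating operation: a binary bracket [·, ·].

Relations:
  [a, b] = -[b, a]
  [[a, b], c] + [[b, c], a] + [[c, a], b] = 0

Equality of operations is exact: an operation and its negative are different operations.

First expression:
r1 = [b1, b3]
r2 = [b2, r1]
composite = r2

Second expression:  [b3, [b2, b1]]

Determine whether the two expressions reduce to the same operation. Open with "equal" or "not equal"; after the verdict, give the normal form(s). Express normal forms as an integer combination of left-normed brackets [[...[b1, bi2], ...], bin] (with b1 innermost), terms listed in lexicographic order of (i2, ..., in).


not equal — first -[[b1, b3], b2], second [[b1, b2], b3]

The first expression reduces to -[[b1, b3], b2]
The second expression reduces to [[b1, b2], b3]
They disagree, so not equal.


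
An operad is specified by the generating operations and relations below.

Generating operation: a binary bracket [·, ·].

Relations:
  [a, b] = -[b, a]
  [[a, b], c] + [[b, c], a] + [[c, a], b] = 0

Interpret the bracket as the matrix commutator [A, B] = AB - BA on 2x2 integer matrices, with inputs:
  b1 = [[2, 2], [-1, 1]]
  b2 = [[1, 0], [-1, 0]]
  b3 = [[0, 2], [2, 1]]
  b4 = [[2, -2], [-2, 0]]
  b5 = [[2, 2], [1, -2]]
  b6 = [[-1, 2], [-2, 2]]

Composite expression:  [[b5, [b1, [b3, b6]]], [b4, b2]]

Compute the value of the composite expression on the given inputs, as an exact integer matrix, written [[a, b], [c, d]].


[[240, -720], [-480, -240]]

[b3, b6] = [[-8, 4], [-8, 8]]
[b1, [b3, b6]] = [[-12, 36], [24, 12]]
[b5, [b1, [b3, b6]]] = [[12, 192], [-120, -12]]
[b4, b2] = [[2, 2], [0, -2]]
[[b5, [b1, [b3, b6]]], [b4, b2]] = [[240, -720], [-480, -240]]


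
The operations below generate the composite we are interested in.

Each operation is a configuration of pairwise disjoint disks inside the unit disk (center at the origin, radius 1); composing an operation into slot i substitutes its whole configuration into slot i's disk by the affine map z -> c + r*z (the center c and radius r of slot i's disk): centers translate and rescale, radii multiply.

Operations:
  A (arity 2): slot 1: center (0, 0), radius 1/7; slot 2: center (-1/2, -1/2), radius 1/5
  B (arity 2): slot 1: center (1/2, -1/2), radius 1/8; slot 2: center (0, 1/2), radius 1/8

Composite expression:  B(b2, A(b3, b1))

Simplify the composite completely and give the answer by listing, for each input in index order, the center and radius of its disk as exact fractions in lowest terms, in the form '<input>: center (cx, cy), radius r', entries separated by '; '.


Follow each b-input down from B: c' goes to c + r*c', radius to r*r'.
b2: after 1 affine step, its disk has center (1/2, -1/2), radius 1/8
b3: after 2 affine steps, its disk has center (0, 1/2), radius 1/56
b1: after 2 affine steps, its disk has center (-1/16, 7/16), radius 1/40

b1: center (-1/16, 7/16), radius 1/40; b2: center (1/2, -1/2), radius 1/8; b3: center (0, 1/2), radius 1/56


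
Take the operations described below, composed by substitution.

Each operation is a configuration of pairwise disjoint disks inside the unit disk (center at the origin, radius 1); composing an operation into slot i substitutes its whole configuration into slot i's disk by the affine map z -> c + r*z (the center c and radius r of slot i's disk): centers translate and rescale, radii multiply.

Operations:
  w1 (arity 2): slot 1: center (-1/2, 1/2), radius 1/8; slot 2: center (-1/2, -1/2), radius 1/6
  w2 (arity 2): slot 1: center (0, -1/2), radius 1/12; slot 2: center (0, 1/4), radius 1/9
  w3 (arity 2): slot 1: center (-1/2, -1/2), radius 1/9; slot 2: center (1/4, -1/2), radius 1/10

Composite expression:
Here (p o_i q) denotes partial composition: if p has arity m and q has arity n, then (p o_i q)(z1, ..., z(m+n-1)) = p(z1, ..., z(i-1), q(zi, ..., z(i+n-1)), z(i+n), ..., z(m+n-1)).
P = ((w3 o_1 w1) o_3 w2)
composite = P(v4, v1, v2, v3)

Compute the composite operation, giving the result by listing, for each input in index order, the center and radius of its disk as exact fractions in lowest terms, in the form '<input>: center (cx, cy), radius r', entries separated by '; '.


v1: center (-5/9, -5/9), radius 1/54; v2: center (1/4, -11/20), radius 1/120; v3: center (1/4, -19/40), radius 1/90; v4: center (-5/9, -4/9), radius 1/72

Follow each v-input down from w3: c' goes to c + r*c', radius to r*r'.
input v4: applying the 2 nested substitutions gives center (-5/9, -4/9), radius 1/72
input v1: applying the 2 nested substitutions gives center (-5/9, -5/9), radius 1/54
input v2: applying the 2 nested substitutions gives center (1/4, -11/20), radius 1/120
input v3: applying the 2 nested substitutions gives center (1/4, -19/40), radius 1/90


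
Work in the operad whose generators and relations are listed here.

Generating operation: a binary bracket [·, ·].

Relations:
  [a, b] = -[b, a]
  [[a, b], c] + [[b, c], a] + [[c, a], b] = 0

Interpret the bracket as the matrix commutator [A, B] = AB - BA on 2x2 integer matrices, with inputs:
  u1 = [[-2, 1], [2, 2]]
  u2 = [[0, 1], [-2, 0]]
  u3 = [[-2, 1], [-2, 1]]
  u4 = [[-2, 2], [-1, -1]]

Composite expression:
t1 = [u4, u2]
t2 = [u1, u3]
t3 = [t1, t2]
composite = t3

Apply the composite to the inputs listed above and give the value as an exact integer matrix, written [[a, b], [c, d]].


[[12, -2], [-68, -12]]

[u4, u2] = [[-3, -1], [-2, 3]]
[u1, u3] = [[-4, -1], [-14, 4]]
[[u4, u2], [u1, u3]] = [[12, -2], [-68, -12]]


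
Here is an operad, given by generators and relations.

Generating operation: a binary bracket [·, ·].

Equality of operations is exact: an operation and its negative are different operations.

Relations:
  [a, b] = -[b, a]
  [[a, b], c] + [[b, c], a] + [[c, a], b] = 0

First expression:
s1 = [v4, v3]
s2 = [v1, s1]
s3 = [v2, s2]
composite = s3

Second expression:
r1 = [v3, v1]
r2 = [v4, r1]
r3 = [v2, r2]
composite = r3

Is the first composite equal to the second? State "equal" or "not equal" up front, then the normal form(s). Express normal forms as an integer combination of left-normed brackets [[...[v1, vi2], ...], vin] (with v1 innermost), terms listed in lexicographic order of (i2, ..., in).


not equal; first: [[[v1, v3], v4], v2] - [[[v1, v4], v3], v2]; second: -[[[v1, v3], v4], v2]

The first expression reduces to [[[v1, v3], v4], v2] - [[[v1, v4], v3], v2]
The second expression reduces to -[[[v1, v3], v4], v2]
No match — not equal.


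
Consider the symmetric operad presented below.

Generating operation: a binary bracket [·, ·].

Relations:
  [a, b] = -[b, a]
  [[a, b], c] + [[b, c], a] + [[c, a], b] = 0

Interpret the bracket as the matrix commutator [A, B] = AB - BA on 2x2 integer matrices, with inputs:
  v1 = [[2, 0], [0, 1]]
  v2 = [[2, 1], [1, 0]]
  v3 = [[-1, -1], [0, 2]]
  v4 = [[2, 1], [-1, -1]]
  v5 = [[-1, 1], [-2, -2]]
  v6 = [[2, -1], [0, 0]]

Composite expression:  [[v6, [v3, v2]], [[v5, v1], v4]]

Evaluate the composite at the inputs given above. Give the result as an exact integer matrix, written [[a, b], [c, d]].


[v3, v2] = [[-1, -1], [3, 1]]
[v6, [v3, v2]] = [[-3, -4], [-6, 3]]
[v5, v1] = [[0, -1], [-2, 0]]
[[v5, v1], v4] = [[3, 3], [-6, -3]]
[[v6, [v3, v2]], [[v5, v1], v4]] = [[42, 6], [-72, -42]]

[[42, 6], [-72, -42]]


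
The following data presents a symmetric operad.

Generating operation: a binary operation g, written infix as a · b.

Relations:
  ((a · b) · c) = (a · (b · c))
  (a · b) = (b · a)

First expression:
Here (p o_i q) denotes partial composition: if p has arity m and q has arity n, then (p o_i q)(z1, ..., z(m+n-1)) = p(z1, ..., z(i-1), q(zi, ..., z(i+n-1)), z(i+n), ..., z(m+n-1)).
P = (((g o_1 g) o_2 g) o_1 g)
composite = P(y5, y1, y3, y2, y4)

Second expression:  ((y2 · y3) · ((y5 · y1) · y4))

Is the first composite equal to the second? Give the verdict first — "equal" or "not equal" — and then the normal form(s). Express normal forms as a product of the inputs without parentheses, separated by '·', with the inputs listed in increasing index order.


equal — both sides give y1 · y2 · y3 · y4 · y5


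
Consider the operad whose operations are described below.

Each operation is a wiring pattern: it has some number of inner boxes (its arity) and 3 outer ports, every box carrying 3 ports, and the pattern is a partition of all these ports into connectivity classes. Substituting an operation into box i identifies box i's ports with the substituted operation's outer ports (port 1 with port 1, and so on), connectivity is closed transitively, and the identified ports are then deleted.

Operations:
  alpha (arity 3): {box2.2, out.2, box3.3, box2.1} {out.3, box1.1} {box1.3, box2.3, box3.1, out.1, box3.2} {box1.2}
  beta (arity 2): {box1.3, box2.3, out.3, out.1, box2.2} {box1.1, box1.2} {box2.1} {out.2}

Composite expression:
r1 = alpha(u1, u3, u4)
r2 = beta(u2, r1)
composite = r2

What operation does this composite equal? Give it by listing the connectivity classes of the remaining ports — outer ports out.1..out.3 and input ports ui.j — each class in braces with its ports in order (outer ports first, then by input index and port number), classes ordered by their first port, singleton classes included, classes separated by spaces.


Two ports join when wires chain via beta-identified ports.
composing alpha on (u1, u3, u4), with out.j its own outer ports: {out.1, u1.3, u3.3, u4.1, u4.2} {out.2, u3.1, u3.2, u4.3} {out.3, u1.1} {u1.2}
composing beta on (u2, u1, u3, u4), with out.j its own outer ports: {out.1, out.3, u1.1, u2.3, u3.1, u3.2, u4.3} {out.2} {u1.2} {u1.3, u3.3, u4.1, u4.2} {u2.1, u2.2}

{out.1, out.3, u1.1, u2.3, u3.1, u3.2, u4.3} {out.2} {u1.2} {u1.3, u3.3, u4.1, u4.2} {u2.1, u2.2}


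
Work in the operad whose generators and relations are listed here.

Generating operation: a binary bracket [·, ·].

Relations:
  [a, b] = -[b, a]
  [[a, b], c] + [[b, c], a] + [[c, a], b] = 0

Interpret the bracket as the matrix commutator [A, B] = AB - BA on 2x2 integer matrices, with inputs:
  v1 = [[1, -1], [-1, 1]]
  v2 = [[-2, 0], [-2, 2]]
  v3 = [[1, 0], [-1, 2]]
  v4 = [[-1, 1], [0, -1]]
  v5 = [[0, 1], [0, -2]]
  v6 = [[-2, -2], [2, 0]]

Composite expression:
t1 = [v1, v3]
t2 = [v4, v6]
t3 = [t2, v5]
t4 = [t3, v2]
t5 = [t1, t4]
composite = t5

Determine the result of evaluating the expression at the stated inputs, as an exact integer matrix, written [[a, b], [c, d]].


[[0, 0], [0, 0]]

[v1, v3] = [[1, -1], [1, -1]]
[v4, v6] = [[2, 2], [0, -2]]
[[v4, v6], v5] = [[0, 0], [0, 0]]
[[[v4, v6], v5], v2] = [[0, 0], [0, 0]]
[[v1, v3], [[[v4, v6], v5], v2]] = [[0, 0], [0, 0]]


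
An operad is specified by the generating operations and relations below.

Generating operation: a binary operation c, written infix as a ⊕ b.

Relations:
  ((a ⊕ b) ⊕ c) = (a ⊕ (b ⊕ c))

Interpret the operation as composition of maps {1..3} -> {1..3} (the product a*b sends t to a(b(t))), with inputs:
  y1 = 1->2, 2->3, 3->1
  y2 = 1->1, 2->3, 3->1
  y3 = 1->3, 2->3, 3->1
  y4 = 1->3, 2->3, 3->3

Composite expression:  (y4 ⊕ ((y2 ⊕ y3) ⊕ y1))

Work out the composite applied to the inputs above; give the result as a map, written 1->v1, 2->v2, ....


1->3, 2->3, 3->3

(y2 ⊕ y3) = 1->1, 2->1, 3->1
((y2 ⊕ y3) ⊕ y1) = 1->1, 2->1, 3->1
(y4 ⊕ ((y2 ⊕ y3) ⊕ y1)) = 1->3, 2->3, 3->3


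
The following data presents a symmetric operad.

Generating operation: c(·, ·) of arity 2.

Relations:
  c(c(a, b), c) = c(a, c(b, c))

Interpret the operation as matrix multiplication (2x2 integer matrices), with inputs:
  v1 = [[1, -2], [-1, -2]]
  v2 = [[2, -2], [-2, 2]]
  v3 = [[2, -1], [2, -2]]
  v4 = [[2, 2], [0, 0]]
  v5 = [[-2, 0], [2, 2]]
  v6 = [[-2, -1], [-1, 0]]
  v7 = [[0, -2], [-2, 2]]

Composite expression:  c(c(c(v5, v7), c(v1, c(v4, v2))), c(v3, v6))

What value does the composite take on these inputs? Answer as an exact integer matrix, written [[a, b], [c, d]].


[[0, 0], [0, 0]]

c(v5, v7) = [[0, 4], [-4, 0]]
c(v4, v2) = [[0, 0], [0, 0]]
c(v1, c(v4, v2)) = [[0, 0], [0, 0]]
c(c(v5, v7), c(v1, c(v4, v2))) = [[0, 0], [0, 0]]
c(v3, v6) = [[-3, -2], [-2, -2]]
c(c(c(v5, v7), c(v1, c(v4, v2))), c(v3, v6)) = [[0, 0], [0, 0]]


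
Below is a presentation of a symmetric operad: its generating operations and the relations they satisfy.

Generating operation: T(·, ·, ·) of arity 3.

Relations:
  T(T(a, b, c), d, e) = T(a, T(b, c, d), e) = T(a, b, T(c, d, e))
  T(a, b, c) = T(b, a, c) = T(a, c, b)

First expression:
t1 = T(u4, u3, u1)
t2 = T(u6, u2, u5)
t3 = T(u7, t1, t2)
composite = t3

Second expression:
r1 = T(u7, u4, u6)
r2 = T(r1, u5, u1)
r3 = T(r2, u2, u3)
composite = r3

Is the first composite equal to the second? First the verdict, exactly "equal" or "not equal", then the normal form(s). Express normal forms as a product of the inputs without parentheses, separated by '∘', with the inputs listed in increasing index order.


The first expression reduces to u1 ∘ u2 ∘ u3 ∘ u4 ∘ u5 ∘ u6 ∘ u7
The second expression reduces to u1 ∘ u2 ∘ u3 ∘ u4 ∘ u5 ∘ u6 ∘ u7
Identical normal forms: equal.

equal — both sides give u1 ∘ u2 ∘ u3 ∘ u4 ∘ u5 ∘ u6 ∘ u7


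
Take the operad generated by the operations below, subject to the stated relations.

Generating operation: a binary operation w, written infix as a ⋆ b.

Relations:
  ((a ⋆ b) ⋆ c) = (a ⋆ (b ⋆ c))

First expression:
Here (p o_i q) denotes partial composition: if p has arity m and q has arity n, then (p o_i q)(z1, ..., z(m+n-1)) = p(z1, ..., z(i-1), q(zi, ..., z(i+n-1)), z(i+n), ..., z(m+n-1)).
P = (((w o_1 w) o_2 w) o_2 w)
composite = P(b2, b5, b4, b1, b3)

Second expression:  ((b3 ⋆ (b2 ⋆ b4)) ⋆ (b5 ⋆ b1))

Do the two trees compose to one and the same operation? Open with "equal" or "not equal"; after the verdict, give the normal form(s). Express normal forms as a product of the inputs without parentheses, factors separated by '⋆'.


not equal: they reduce to b2 ⋆ b5 ⋆ b4 ⋆ b1 ⋆ b3 and b3 ⋆ b2 ⋆ b4 ⋆ b5 ⋆ b1

Reducing the first expression gives b2 ⋆ b5 ⋆ b4 ⋆ b1 ⋆ b3
Reducing the second expression gives b3 ⋆ b2 ⋆ b4 ⋆ b5 ⋆ b1
The forms do not match — not equal.


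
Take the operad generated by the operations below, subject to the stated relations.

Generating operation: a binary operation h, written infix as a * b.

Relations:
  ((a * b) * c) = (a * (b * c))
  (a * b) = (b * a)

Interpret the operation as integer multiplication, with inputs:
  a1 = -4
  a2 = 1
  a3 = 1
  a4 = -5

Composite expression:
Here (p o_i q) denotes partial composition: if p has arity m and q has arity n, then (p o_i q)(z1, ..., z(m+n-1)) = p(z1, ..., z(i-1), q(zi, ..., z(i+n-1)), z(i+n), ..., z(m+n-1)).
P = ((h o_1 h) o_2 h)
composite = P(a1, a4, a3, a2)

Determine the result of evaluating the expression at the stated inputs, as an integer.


20

(a4 * a3) = -5
(a1 * (a4 * a3)) = 20
((a1 * (a4 * a3)) * a2) = 20


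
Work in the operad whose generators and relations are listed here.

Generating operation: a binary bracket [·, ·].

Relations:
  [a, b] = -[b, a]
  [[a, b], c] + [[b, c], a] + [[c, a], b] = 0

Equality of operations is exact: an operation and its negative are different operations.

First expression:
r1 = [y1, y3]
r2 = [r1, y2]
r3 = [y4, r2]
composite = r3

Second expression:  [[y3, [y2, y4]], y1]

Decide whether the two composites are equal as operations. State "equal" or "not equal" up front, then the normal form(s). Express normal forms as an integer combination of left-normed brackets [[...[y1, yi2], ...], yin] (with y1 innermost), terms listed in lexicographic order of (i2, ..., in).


not equal — first -[[[y1, y3], y2], y4], second [[[y1, y2], y4], y3] - [[[y1, y3], y2], y4] + [[[y1, y3], y4], y2] - [[[y1, y4], y2], y3]

Reducing the first expression gives -[[[y1, y3], y2], y4]
Reducing the second expression gives [[[y1, y2], y4], y3] - [[[y1, y3], y2], y4] + [[[y1, y3], y4], y2] - [[[y1, y4], y2], y3]
The forms do not match — not equal.


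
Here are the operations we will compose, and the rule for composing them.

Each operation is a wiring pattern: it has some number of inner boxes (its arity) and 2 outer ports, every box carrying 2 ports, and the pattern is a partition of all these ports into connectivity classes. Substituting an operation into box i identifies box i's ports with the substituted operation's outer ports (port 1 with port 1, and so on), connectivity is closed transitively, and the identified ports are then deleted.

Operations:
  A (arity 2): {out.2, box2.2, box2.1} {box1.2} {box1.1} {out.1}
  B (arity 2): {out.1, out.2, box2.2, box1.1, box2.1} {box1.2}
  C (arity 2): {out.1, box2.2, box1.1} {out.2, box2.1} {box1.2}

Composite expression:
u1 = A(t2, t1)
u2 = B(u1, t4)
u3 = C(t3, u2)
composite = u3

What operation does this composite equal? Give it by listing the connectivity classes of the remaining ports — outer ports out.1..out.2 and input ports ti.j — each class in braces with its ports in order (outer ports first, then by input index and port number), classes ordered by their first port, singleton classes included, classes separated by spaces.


{out.1, out.2, t3.1, t4.1, t4.2} {t1.1, t1.2} {t2.1} {t2.2} {t3.2}

Substituting into C glues patterns; closure does the rest.
stage A: inputs (t2, t1), connectivity {out.1} {out.2, t1.1, t1.2} {t2.1} {t2.2}, out.j its boundary
stage B: inputs (t2, t1, t4), connectivity {out.1, out.2, t4.1, t4.2} {t1.1, t1.2} {t2.1} {t2.2}, out.j its boundary
stage C: inputs (t3, t2, t1, t4), connectivity {out.1, out.2, t3.1, t4.1, t4.2} {t1.1, t1.2} {t2.1} {t2.2} {t3.2}, out.j its boundary
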